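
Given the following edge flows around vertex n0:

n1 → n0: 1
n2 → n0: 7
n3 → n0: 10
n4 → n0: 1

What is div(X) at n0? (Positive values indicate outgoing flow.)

Divergence = sum of outgoing flows = (-1) + (-7) + (-10) + (-1) = -19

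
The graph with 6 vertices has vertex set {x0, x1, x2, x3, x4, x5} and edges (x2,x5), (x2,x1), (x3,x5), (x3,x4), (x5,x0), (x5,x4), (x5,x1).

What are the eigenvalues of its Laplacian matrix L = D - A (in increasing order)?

Degrees: deg(x0) = 1, deg(x1) = 2, deg(x2) = 2, deg(x3) = 2, deg(x4) = 2, deg(x5) = 5.
L = D − A with rows/columns ordered (x0, x1, x2, x3, x4, x5):
  [ 1,  0,  0,  0,  0, -1]
  [ 0,  2, -1,  0,  0, -1]
  [ 0, -1,  2,  0,  0, -1]
  [ 0,  0,  0,  2, -1, -1]
  [ 0,  0,  0, -1,  2, -1]
  [-1, -1, -1, -1, -1,  5]
Characteristic polynomial: det(λI − L) = λ(λ − 1)²(λ − 3)²(λ − 6).
Roots: λ = 0; (λ − 1) = 0 ⇒ λ = 1 (multiplicity 2); (λ − 3) = 0 ⇒ λ = 3 (multiplicity 2); (λ − 6) = 0 ⇒ λ = 6.
(Check: the roots sum (with multiplicity) to 14, matching trace L = Σdeg = 2·7 = 14.)
Laplacian eigenvalues (increasing order): [0.0, 1.0, 1.0, 3.0, 3.0, 6.0]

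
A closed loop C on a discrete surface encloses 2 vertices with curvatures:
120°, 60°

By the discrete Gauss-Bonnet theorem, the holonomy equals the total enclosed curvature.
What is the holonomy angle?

Holonomy = total enclosed curvature = 120° + 60° = 180°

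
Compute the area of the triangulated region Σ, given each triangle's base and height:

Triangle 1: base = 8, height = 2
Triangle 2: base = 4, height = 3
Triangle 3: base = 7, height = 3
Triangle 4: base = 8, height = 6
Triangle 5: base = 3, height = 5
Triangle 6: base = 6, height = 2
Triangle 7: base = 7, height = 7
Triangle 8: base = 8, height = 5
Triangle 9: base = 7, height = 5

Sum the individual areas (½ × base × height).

(1/2)×8×2 + (1/2)×4×3 + (1/2)×7×3 + (1/2)×8×6 + (1/2)×3×5 + (1/2)×6×2 + (1/2)×7×7 + (1/2)×8×5 + (1/2)×7×5 = 124.0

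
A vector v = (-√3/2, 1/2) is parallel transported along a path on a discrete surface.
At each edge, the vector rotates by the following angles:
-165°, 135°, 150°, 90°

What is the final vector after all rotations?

Total rotation: (-165°) + 135° + 150° + 90° = 210° ≡ -150° (mod 360°). Final vector: (1, 0)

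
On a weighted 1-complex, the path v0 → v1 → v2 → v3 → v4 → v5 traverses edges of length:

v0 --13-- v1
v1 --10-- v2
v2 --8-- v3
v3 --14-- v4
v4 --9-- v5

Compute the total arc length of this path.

Arc length = 13 + 10 + 8 + 14 + 9 = 54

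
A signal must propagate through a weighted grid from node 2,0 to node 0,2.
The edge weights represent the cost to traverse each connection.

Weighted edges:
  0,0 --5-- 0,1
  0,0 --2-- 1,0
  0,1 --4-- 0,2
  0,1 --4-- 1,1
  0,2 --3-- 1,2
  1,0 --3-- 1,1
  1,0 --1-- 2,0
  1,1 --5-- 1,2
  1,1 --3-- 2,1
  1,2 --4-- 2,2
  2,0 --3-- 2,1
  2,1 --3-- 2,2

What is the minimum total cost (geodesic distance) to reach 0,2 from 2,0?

Shortest path: 2,0 → 1,0 → 0,0 → 0,1 → 0,2, total weight = 12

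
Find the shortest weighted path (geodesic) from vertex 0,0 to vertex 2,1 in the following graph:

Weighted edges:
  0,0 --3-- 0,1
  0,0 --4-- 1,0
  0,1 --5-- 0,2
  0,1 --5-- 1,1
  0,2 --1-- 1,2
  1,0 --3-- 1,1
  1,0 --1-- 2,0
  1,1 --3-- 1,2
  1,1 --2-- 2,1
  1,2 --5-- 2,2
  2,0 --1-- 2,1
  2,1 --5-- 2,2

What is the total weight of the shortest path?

Shortest path: 0,0 → 1,0 → 2,0 → 2,1, total weight = 6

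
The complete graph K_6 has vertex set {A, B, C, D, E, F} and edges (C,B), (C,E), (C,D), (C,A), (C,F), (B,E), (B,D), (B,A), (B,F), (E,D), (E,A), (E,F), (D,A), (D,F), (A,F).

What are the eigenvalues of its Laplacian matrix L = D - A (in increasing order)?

For the complete graph K_n, L = nI − J (J = all-ones matrix). J has eigenvalues n (once, eigenvector 𝟙) and 0 (multiplicity n−1), so L has eigenvalues 0 (once) and n (multiplicity n−1). Here n = 6: eigenvalue 0 once and 6 with multiplicity 5.
Laplacian eigenvalues (increasing order): [0.0, 6.0, 6.0, 6.0, 6.0, 6.0]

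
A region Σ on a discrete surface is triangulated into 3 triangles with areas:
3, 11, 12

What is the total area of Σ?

3 + 11 + 12 = 26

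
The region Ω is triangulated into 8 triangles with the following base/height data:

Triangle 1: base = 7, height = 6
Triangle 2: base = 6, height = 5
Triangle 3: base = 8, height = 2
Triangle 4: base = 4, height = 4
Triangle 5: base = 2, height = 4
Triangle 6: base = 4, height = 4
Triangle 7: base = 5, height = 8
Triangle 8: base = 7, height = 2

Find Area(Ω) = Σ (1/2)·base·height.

(1/2)×7×6 + (1/2)×6×5 + (1/2)×8×2 + (1/2)×4×4 + (1/2)×2×4 + (1/2)×4×4 + (1/2)×5×8 + (1/2)×7×2 = 91.0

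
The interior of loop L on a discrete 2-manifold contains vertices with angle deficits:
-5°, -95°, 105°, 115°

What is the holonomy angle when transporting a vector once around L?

Holonomy = total enclosed curvature = (-5°) + (-95°) + 105° + 115° = 120°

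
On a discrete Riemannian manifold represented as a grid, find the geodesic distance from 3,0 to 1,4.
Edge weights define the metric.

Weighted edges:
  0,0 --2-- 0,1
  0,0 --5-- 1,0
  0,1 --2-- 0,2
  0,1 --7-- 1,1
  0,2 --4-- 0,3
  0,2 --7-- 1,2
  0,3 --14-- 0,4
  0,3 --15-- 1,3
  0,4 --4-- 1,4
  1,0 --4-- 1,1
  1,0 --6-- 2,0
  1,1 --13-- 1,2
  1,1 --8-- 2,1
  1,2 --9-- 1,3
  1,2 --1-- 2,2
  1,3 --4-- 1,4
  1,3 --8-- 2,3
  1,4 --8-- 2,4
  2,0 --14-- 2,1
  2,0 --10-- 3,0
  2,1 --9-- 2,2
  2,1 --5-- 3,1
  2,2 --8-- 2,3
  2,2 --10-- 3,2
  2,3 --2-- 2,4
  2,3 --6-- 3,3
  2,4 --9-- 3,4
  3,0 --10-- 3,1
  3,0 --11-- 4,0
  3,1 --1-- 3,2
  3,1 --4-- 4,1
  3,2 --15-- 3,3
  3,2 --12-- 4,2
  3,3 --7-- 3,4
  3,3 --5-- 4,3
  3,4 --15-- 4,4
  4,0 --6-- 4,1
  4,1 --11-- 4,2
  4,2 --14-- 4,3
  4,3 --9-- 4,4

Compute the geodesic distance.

Shortest path: 3,0 → 3,1 → 3,2 → 2,2 → 1,2 → 1,3 → 1,4, total weight = 35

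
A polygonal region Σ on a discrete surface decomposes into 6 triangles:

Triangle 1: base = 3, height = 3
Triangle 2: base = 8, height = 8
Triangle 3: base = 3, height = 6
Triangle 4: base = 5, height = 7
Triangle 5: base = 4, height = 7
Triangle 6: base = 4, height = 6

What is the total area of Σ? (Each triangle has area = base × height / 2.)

(1/2)×3×3 + (1/2)×8×8 + (1/2)×3×6 + (1/2)×5×7 + (1/2)×4×7 + (1/2)×4×6 = 89.0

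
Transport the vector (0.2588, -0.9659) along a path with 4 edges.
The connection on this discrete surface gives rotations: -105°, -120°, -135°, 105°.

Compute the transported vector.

Total rotation: (-105°) + (-120°) + (-135°) + 105° = -255° ≡ 105° (mod 360°). Final vector: (0.8660, 0.5000)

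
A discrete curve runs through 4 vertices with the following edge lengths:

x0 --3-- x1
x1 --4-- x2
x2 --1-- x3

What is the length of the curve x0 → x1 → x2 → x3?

Arc length = 3 + 4 + 1 = 8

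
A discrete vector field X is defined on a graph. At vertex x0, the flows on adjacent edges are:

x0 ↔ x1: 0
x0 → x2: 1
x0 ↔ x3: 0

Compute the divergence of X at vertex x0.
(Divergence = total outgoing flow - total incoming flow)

Divergence = sum of outgoing flows = 0 + 1 + 0 = 1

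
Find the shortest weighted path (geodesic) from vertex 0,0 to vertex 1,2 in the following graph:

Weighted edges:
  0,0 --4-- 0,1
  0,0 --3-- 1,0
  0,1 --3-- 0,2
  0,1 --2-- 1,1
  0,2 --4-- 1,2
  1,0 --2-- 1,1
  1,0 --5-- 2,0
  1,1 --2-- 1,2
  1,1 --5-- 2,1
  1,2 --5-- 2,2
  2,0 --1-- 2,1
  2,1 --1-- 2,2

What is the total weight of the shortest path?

Shortest path: 0,0 → 1,0 → 1,1 → 1,2, total weight = 7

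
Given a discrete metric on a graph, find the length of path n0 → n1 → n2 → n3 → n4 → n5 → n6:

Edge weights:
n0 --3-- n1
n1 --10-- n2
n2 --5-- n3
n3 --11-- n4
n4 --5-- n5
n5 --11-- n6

Arc length = 3 + 10 + 5 + 11 + 5 + 11 = 45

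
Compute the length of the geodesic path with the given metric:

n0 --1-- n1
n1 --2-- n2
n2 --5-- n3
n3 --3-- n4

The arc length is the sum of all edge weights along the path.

Arc length = 1 + 2 + 5 + 3 = 11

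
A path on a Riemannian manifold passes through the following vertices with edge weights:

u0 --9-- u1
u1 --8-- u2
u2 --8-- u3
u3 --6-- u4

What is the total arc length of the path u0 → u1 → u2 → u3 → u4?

Arc length = 9 + 8 + 8 + 6 = 31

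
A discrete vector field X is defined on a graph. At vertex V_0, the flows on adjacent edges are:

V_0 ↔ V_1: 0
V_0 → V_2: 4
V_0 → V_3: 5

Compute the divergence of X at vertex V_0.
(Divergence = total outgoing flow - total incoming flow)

Divergence = sum of outgoing flows = 0 + 4 + 5 = 9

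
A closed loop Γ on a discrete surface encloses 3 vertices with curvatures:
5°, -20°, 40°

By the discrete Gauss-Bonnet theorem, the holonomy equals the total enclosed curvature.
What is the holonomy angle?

Holonomy = total enclosed curvature = 5° + (-20°) + 40° = 25°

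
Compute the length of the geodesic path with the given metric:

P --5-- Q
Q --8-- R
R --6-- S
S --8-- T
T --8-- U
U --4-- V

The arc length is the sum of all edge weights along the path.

Arc length = 5 + 8 + 6 + 8 + 8 + 4 = 39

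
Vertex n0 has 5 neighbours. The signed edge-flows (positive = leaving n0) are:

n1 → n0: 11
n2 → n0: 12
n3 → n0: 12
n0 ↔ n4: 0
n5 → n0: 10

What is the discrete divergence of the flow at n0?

Divergence = sum of outgoing flows = (-11) + (-12) + (-12) + 0 + (-10) = -45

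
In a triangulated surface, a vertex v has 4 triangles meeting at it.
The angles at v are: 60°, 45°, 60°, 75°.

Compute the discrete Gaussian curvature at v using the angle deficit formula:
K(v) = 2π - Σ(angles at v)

Sum of angles = 240°. K = 360° - 240° = 120° = 2π/3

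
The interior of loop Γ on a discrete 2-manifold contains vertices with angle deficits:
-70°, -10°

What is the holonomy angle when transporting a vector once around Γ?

Holonomy = total enclosed curvature = (-70°) + (-10°) = -80°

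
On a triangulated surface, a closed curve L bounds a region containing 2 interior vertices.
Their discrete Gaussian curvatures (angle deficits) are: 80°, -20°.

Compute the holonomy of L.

Holonomy = total enclosed curvature = 80° + (-20°) = 60°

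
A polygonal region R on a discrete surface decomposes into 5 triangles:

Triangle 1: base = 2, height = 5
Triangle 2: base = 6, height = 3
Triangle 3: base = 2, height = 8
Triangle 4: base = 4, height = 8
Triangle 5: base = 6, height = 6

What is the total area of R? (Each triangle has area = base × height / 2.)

(1/2)×2×5 + (1/2)×6×3 + (1/2)×2×8 + (1/2)×4×8 + (1/2)×6×6 = 56.0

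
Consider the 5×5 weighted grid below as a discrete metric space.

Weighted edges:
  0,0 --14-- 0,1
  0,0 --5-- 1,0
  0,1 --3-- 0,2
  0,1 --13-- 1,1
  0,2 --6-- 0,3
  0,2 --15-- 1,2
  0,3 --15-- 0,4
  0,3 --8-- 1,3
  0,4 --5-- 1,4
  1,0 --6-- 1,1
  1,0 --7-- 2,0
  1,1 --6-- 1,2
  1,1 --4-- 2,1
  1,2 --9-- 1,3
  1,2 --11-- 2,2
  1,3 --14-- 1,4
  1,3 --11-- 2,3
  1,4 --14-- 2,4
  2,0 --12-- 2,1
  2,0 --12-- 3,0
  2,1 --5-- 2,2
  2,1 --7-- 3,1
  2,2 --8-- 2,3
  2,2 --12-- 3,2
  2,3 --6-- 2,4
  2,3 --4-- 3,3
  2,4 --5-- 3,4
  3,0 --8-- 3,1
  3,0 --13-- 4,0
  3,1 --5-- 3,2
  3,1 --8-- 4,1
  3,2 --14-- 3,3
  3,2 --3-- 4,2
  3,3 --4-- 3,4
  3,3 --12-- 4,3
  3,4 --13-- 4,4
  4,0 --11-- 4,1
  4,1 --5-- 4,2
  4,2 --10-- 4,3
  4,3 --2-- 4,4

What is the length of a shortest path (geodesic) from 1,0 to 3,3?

Shortest path: 1,0 → 1,1 → 2,1 → 2,2 → 2,3 → 3,3, total weight = 27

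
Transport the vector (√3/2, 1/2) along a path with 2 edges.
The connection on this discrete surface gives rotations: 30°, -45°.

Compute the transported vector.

Total rotation: 30° + (-45°) = -15°. Final vector: (0.9659, 0.2588)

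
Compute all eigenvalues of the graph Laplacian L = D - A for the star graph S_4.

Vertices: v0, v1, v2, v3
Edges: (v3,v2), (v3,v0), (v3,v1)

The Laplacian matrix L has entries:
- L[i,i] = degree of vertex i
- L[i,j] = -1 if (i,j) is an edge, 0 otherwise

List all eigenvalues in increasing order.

The star S_4 is the complete bipartite graph K_{1,3} (one hub of degree 3, 3 leaves of degree 1). The Laplacian spectrum of K_{p,q} is 0, p (multiplicity q−1), q (multiplicity p−1), p+q. With p = 1, q = 3: 0 once, 1 with multiplicity 2, and 4 once. (Check: trace L = sum of degrees = 6 = 2·1 + 4.)
Laplacian eigenvalues (increasing order): [0.0, 1.0, 1.0, 4.0]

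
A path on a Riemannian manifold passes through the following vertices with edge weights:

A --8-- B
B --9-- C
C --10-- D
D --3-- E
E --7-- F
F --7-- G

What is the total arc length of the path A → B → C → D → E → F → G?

Arc length = 8 + 9 + 10 + 3 + 7 + 7 = 44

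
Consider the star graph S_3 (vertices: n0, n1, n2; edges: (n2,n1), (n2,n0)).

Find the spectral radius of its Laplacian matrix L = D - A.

The star S_3 is the complete bipartite graph K_{1,2} (one hub of degree 2, 2 leaves of degree 1). The Laplacian spectrum of K_{p,q} is 0, p (multiplicity q−1), q (multiplicity p−1), p+q. With p = 1, q = 2: 0 once, 1 with multiplicity 1, and 3 once. (Check: trace L = sum of degrees = 4 = 1·1 + 3.)
Laplacian eigenvalues: [0.0, 1.0, 3.0]. Largest eigenvalue (spectral radius) = 3.0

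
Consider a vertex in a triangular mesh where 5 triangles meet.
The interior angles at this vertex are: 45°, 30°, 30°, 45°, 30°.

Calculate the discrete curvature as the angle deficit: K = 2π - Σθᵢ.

Sum of angles = 180°. K = 360° - 180° = 180° = π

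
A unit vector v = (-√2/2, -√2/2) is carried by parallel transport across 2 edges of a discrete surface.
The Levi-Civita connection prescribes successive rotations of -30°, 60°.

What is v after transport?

Total rotation: (-30°) + 60° = 30°. Final vector: (-0.2588, -0.9659)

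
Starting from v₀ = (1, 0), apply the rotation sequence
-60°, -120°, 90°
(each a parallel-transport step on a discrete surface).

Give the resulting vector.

Total rotation: (-60°) + (-120°) + 90° = -90°. Final vector: (0, -1)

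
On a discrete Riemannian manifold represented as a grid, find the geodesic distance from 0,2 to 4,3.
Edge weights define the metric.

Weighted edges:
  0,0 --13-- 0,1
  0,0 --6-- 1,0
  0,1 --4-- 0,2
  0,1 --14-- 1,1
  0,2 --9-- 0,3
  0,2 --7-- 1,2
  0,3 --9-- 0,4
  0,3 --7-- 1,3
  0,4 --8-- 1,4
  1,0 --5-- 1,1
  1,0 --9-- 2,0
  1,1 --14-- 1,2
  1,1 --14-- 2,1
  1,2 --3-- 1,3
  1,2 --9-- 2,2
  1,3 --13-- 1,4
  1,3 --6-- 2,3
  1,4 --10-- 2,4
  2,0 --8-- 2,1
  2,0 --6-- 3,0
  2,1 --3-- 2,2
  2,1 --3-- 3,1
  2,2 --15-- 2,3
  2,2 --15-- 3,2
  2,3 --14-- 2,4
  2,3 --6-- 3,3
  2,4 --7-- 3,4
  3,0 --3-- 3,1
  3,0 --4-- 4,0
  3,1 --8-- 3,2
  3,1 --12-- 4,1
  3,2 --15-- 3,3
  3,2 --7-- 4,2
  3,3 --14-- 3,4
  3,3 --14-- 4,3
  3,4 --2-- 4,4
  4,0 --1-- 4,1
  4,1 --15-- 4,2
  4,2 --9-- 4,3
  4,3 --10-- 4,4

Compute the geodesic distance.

Shortest path: 0,2 → 1,2 → 1,3 → 2,3 → 3,3 → 4,3, total weight = 36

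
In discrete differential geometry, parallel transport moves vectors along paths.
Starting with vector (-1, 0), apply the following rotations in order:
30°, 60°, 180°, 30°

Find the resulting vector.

Total rotation: 30° + 60° + 180° + 30° = 300° ≡ -60° (mod 360°). Final vector: (-0.5000, 0.8660)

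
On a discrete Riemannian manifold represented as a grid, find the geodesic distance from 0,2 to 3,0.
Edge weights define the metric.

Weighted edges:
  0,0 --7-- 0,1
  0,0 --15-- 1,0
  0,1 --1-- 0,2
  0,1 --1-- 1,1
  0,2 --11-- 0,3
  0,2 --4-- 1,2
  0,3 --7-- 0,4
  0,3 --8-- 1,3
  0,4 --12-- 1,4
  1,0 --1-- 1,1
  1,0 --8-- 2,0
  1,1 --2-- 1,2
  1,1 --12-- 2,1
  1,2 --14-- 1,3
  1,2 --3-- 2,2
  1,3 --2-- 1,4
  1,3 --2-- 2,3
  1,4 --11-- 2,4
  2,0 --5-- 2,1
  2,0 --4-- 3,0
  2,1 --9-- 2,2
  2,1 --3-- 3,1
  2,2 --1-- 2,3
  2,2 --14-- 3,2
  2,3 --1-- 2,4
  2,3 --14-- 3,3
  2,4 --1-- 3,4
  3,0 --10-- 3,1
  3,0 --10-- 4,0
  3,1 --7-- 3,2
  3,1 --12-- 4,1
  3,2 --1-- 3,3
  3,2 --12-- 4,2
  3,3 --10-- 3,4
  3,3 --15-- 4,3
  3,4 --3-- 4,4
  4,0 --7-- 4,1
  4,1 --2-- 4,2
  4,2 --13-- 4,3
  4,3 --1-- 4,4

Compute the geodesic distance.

Shortest path: 0,2 → 0,1 → 1,1 → 1,0 → 2,0 → 3,0, total weight = 15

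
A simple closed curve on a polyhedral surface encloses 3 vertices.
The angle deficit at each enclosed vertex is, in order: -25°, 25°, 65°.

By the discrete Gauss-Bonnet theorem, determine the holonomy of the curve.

Holonomy = total enclosed curvature = (-25°) + 25° + 65° = 65°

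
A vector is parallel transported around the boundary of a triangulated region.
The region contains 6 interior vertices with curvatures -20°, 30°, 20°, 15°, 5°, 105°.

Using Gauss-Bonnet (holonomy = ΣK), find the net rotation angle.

Holonomy = total enclosed curvature = (-20°) + 30° + 20° + 15° + 5° + 105° = 155°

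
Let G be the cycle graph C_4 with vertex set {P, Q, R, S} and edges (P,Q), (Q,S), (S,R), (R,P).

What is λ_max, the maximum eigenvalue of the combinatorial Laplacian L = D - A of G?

The cycle graph C_n has Laplacian eigenvalues λ_k = 2 − 2cos(2πk/n), k = 0, 1, …, n−1. Here n = 4:
k=0: 2 − 2cos(0) = 0.0; k=1: 2 − 2cos(π/2) = 2.0; k=2: 2 − 2cos(π) = 4.0; k=3: 2 − 2cos(3π/2) = 2.0.
Laplacian eigenvalues: [0.0, 2.0, 2.0, 4.0]. Largest eigenvalue (spectral radius) = 4.0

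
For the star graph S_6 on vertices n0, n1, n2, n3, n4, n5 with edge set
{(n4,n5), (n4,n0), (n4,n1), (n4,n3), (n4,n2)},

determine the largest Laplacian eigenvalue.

The star S_6 is the complete bipartite graph K_{1,5} (one hub of degree 5, 5 leaves of degree 1). The Laplacian spectrum of K_{p,q} is 0, p (multiplicity q−1), q (multiplicity p−1), p+q. With p = 1, q = 5: 0 once, 1 with multiplicity 4, and 6 once. (Check: trace L = sum of degrees = 10 = 4·1 + 6.)
Laplacian eigenvalues: [0.0, 1.0, 1.0, 1.0, 1.0, 6.0]. Largest eigenvalue (spectral radius) = 6.0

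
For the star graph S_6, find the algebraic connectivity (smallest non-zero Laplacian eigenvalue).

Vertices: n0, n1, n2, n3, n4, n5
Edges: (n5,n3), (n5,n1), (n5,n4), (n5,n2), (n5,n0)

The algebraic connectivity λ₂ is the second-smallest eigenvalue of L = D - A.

The star S_6 is the complete bipartite graph K_{1,5} (one hub of degree 5, 5 leaves of degree 1). The Laplacian spectrum of K_{p,q} is 0, p (multiplicity q−1), q (multiplicity p−1), p+q. With p = 1, q = 5: 0 once, 1 with multiplicity 4, and 6 once. (Check: trace L = sum of degrees = 10 = 4·1 + 6.)
Laplacian eigenvalues: [0.0, 1.0, 1.0, 1.0, 1.0, 6.0]. Algebraic connectivity (smallest non-zero eigenvalue) = 1.0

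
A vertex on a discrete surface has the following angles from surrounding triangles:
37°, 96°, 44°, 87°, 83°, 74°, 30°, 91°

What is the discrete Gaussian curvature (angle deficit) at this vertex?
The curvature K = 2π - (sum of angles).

Sum of angles = 542°. K = 360° - 542° = -182° = -91π/90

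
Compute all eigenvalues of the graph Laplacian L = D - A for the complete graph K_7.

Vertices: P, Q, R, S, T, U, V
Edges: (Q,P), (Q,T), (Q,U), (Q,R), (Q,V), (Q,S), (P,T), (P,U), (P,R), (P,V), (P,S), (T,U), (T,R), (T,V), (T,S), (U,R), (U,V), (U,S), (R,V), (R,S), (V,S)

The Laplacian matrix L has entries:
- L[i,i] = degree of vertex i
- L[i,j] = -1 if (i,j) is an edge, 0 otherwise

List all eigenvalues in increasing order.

For the complete graph K_n, L = nI − J (J = all-ones matrix). J has eigenvalues n (once, eigenvector 𝟙) and 0 (multiplicity n−1), so L has eigenvalues 0 (once) and n (multiplicity n−1). Here n = 7: eigenvalue 0 once and 7 with multiplicity 6.
Laplacian eigenvalues (increasing order): [0.0, 7.0, 7.0, 7.0, 7.0, 7.0, 7.0]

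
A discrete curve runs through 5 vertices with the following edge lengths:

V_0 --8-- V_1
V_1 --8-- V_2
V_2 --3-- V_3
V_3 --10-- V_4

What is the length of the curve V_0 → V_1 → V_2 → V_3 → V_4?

Arc length = 8 + 8 + 3 + 10 = 29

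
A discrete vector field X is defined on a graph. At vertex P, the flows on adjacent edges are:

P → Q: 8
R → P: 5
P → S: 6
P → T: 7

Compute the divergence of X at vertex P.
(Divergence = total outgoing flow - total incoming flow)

Divergence = sum of outgoing flows = 8 + (-5) + 6 + 7 = 16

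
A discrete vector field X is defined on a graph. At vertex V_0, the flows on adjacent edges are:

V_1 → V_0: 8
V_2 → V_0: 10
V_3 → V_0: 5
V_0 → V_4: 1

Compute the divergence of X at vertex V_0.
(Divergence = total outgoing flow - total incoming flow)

Divergence = sum of outgoing flows = (-8) + (-10) + (-5) + 1 = -22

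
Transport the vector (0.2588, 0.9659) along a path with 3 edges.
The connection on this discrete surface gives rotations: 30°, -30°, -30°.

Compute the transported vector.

Total rotation: 30° + (-30°) + (-30°) = -30°. Final vector: (0.7071, 0.7071)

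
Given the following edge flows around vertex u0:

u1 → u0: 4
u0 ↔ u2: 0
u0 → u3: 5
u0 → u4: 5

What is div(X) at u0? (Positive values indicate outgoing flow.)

Divergence = sum of outgoing flows = (-4) + 0 + 5 + 5 = 6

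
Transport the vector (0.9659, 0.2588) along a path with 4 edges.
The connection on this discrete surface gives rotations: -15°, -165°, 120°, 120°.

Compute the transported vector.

Total rotation: (-15°) + (-165°) + 120° + 120° = 60°. Final vector: (0.2588, 0.9659)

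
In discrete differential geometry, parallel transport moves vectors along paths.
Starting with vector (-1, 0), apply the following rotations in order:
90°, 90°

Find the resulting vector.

Total rotation: 90° + 90° = 180°. Final vector: (1, 0)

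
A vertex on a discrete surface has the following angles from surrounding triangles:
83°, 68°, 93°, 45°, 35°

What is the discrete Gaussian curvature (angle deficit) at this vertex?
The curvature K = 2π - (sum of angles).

Sum of angles = 324°. K = 360° - 324° = 36° = π/5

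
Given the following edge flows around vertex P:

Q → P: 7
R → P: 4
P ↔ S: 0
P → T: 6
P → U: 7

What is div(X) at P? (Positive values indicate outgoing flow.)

Divergence = sum of outgoing flows = (-7) + (-4) + 0 + 6 + 7 = 2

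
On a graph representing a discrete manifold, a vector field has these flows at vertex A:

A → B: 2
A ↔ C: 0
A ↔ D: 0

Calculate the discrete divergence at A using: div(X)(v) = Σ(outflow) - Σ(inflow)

Divergence = sum of outgoing flows = 2 + 0 + 0 = 2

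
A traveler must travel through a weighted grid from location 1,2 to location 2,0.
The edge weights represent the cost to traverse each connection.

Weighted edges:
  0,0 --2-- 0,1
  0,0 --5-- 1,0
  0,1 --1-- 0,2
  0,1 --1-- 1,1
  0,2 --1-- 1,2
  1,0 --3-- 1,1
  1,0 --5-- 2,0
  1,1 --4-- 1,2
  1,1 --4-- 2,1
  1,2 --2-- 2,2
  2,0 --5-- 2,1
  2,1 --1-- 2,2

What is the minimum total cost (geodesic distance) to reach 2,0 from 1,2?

Shortest path: 1,2 → 2,2 → 2,1 → 2,0, total weight = 8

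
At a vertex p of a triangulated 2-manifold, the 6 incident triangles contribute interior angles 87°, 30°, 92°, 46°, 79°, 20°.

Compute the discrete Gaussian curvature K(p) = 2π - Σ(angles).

Sum of angles = 354°. K = 360° - 354° = 6° = π/30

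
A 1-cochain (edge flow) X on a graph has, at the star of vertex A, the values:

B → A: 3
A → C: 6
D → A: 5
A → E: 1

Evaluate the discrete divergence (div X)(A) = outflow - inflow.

Divergence = sum of outgoing flows = (-3) + 6 + (-5) + 1 = -1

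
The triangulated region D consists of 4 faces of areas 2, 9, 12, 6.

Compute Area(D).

2 + 9 + 12 + 6 = 29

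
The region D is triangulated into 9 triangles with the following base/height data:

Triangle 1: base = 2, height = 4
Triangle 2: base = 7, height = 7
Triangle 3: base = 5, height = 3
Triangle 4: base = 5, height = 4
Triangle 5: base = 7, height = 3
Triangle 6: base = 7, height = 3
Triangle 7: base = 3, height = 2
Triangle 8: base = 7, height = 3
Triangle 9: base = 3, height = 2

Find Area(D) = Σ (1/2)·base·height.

(1/2)×2×4 + (1/2)×7×7 + (1/2)×5×3 + (1/2)×5×4 + (1/2)×7×3 + (1/2)×7×3 + (1/2)×3×2 + (1/2)×7×3 + (1/2)×3×2 = 83.5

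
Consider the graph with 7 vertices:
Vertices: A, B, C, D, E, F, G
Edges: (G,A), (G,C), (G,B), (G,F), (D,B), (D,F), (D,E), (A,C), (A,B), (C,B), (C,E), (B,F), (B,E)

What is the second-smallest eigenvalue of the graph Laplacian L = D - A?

Degrees: deg(A) = 3, deg(B) = 6, deg(C) = 4, deg(D) = 3, deg(E) = 3, deg(F) = 3, deg(G) = 4.
L = D − A with rows/columns ordered (A, B, C, D, E, F, G):
  [ 3, -1, -1,  0,  0,  0, -1]
  [-1,  6, -1, -1, -1, -1, -1]
  [-1, -1,  4,  0, -1,  0, -1]
  [ 0, -1,  0,  3, -1, -1,  0]
  [ 0, -1, -1, -1,  3,  0,  0]
  [ 0, -1,  0, -1,  0,  3, -1]
  [-1, -1, -1,  0,  0, -1,  4]
Characteristic polynomial: det(λI − L) = λ(λ − 2)(λ² − 8λ + 14)(λ − 4)(λ − 5)(λ − 7).
Roots: λ = 0; (λ − 2) = 0 ⇒ λ = 2; (λ² − 8λ + 14) = 0 ⇒ λ = 4 ± √2 ≈ 2.5858, 5.4142; (λ − 4) = 0 ⇒ λ = 4; (λ − 5) = 0 ⇒ λ = 5; (λ − 7) = 0 ⇒ λ = 7.
(Check: the roots sum (with multiplicity) to 26, matching trace L = Σdeg = 2·13 = 26.)
Laplacian eigenvalues: [0.0, 2.0, 2.5858, 4.0, 5.0, 5.4142, 7.0]. Algebraic connectivity (smallest non-zero eigenvalue) = 2.0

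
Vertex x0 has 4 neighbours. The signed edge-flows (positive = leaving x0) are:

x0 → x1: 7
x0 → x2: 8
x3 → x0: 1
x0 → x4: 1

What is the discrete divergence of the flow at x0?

Divergence = sum of outgoing flows = 7 + 8 + (-1) + 1 = 15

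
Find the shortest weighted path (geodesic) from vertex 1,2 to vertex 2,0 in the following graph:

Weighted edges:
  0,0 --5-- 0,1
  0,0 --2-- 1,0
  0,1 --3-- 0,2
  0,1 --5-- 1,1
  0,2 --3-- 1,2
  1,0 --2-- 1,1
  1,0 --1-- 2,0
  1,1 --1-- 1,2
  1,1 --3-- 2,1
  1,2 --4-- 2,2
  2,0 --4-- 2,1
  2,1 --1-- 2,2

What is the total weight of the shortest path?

Shortest path: 1,2 → 1,1 → 1,0 → 2,0, total weight = 4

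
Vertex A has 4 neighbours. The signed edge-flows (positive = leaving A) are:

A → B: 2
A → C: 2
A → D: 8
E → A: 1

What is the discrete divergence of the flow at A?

Divergence = sum of outgoing flows = 2 + 2 + 8 + (-1) = 11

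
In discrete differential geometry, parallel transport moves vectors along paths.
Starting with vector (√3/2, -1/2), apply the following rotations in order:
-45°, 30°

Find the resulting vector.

Total rotation: (-45°) + 30° = -15°. Final vector: (0.7071, -0.7071)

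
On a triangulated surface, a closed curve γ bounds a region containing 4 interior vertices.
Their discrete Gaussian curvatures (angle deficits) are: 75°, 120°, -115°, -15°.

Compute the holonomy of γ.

Holonomy = total enclosed curvature = 75° + 120° + (-115°) + (-15°) = 65°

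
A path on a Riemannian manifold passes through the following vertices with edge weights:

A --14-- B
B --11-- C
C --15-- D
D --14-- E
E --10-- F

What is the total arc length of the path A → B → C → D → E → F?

Arc length = 14 + 11 + 15 + 14 + 10 = 64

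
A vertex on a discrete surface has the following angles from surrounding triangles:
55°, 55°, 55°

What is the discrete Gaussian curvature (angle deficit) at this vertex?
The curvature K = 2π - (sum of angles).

Sum of angles = 165°. K = 360° - 165° = 195°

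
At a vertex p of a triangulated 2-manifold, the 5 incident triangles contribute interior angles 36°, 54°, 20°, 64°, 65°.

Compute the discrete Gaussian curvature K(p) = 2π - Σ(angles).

Sum of angles = 239°. K = 360° - 239° = 121° = 121π/180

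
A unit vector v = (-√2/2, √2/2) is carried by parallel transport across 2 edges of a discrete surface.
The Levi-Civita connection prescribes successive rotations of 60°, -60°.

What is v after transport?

Total rotation: 60° + (-60°) = 0°. Final vector: (-0.7071, 0.7071)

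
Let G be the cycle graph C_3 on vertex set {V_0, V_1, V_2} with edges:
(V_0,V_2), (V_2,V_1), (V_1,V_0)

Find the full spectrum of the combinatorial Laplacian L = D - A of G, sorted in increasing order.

The cycle graph C_n has Laplacian eigenvalues λ_k = 2 − 2cos(2πk/n), k = 0, 1, …, n−1. Here n = 3:
k=0: 2 − 2cos(0) = 0.0; k=1: 2 − 2cos(2π/3) = 3.0; k=2: 2 − 2cos(4π/3) = 3.0.
Laplacian eigenvalues (increasing order): [0.0, 3.0, 3.0]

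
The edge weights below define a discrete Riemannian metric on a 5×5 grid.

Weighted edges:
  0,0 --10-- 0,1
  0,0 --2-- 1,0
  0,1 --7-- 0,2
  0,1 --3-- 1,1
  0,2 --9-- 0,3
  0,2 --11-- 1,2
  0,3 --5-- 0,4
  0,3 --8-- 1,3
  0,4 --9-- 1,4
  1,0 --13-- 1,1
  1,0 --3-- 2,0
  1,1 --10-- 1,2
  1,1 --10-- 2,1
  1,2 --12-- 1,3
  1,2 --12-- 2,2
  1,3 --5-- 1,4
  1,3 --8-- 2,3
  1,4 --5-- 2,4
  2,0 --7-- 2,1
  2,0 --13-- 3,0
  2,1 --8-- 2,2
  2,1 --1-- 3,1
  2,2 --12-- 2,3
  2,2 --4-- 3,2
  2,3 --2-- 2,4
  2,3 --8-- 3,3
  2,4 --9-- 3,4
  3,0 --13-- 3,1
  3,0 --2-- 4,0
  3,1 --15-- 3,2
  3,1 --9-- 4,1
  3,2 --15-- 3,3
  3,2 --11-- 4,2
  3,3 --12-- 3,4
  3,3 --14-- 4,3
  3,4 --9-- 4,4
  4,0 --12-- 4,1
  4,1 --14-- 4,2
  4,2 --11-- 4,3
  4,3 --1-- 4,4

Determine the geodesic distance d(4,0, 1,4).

Shortest path: 4,0 → 3,0 → 3,1 → 2,1 → 2,2 → 2,3 → 2,4 → 1,4, total weight = 43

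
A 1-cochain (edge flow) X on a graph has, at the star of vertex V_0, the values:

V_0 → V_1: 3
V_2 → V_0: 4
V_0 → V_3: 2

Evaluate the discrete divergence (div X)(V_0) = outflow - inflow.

Divergence = sum of outgoing flows = 3 + (-4) + 2 = 1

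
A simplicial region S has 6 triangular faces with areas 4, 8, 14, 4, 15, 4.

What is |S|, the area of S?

4 + 8 + 14 + 4 + 15 + 4 = 49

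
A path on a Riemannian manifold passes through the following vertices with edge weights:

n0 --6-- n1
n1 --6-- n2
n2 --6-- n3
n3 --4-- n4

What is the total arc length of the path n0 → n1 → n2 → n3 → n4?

Arc length = 6 + 6 + 6 + 4 = 22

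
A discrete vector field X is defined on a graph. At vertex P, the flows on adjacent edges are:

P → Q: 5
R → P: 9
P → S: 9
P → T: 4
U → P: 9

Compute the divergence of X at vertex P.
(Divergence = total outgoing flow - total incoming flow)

Divergence = sum of outgoing flows = 5 + (-9) + 9 + 4 + (-9) = 0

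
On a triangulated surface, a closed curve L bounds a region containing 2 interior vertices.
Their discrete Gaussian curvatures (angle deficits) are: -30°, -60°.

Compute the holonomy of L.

Holonomy = total enclosed curvature = (-30°) + (-60°) = -90°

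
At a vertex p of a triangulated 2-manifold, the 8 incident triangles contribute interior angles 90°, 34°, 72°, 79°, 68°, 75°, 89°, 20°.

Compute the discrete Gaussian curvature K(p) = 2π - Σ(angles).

Sum of angles = 527°. K = 360° - 527° = -167° = -167π/180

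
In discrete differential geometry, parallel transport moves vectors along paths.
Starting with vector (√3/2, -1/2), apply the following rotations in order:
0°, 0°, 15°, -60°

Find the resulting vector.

Total rotation: 0° + 0° + 15° + (-60°) = -45°. Final vector: (0.2588, -0.9659)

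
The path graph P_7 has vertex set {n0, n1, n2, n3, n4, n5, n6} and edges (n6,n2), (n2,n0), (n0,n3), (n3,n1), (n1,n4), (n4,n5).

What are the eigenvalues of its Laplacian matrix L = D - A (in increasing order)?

The path graph P_n has Laplacian eigenvalues λ_k = 2 − 2cos(kπ/n), k = 0, 1, …, n−1. Here n = 7:
k=0: 2 − 2cos(0) = 0.0; k=1: 2 − 2cos(π/7) = 0.1981; k=2: 2 − 2cos(2π/7) = 0.753; k=3: 2 − 2cos(3π/7) = 1.555; k=4: 2 − 2cos(4π/7) = 2.445; k=5: 2 − 2cos(5π/7) = 3.247; k=6: 2 − 2cos(6π/7) = 3.8019.
Laplacian eigenvalues (increasing order): [0.0, 0.1981, 0.753, 1.555, 2.445, 3.247, 3.8019]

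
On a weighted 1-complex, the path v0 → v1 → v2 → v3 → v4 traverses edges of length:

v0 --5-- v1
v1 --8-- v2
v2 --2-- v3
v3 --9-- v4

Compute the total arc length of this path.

Arc length = 5 + 8 + 2 + 9 = 24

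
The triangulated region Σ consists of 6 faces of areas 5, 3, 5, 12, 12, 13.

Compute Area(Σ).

5 + 3 + 5 + 12 + 12 + 13 = 50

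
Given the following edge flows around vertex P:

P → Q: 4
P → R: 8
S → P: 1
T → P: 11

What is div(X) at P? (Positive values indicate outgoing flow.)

Divergence = sum of outgoing flows = 4 + 8 + (-1) + (-11) = 0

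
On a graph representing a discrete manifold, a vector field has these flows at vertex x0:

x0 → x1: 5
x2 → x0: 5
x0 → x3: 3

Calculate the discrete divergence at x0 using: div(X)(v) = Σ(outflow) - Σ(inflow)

Divergence = sum of outgoing flows = 5 + (-5) + 3 = 3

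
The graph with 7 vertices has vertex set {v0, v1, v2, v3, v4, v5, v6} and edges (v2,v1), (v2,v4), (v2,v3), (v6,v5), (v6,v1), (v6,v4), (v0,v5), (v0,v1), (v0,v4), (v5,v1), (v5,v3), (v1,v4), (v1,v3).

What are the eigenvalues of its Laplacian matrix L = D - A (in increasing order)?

Degrees: deg(v0) = 3, deg(v1) = 6, deg(v2) = 3, deg(v3) = 3, deg(v4) = 4, deg(v5) = 4, deg(v6) = 3.
L = D − A with rows/columns ordered (v0, v1, v2, v3, v4, v5, v6):
  [ 3, -1,  0,  0, -1, -1,  0]
  [-1,  6, -1, -1, -1, -1, -1]
  [ 0, -1,  3, -1, -1,  0,  0]
  [ 0, -1, -1,  3,  0, -1,  0]
  [-1, -1, -1,  0,  4,  0, -1]
  [-1, -1,  0, -1,  0,  4, -1]
  [ 0, -1,  0,  0, -1, -1,  3]
Characteristic polynomial: det(λI − L) = λ(λ² − 8λ + 13)(λ − 3)²(λ − 5)(λ − 7).
Roots: λ = 0; (λ² − 8λ + 13) = 0 ⇒ λ = 4 ± √3 ≈ 2.2679, 5.7321; (λ − 3) = 0 ⇒ λ = 3 (multiplicity 2); (λ − 5) = 0 ⇒ λ = 5; (λ − 7) = 0 ⇒ λ = 7.
(Check: the roots sum (with multiplicity) to 26, matching trace L = Σdeg = 2·13 = 26.)
Laplacian eigenvalues (increasing order): [0.0, 2.2679, 3.0, 3.0, 5.0, 5.7321, 7.0]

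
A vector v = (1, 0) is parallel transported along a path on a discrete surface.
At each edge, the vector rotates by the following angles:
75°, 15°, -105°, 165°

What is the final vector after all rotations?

Total rotation: 75° + 15° + (-105°) + 165° = 150°. Final vector: (-0.8660, 0.5000)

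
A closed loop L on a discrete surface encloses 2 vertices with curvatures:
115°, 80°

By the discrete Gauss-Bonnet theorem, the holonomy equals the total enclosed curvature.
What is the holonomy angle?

Holonomy = total enclosed curvature = 115° + 80° = 195°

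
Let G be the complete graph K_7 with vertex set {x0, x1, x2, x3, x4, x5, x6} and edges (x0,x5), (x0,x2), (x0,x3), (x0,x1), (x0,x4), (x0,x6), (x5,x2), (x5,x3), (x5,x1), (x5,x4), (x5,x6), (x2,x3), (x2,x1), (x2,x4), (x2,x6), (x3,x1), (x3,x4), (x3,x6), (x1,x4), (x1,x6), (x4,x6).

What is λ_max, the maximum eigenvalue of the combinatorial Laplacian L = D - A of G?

For the complete graph K_n, L = nI − J (J = all-ones matrix). J has eigenvalues n (once, eigenvector 𝟙) and 0 (multiplicity n−1), so L has eigenvalues 0 (once) and n (multiplicity n−1). Here n = 7: eigenvalue 0 once and 7 with multiplicity 6.
Laplacian eigenvalues: [0.0, 7.0, 7.0, 7.0, 7.0, 7.0, 7.0]. Largest eigenvalue (spectral radius) = 7.0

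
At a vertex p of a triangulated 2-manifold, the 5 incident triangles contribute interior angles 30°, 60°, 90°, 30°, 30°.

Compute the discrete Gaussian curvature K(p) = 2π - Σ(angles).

Sum of angles = 240°. K = 360° - 240° = 120°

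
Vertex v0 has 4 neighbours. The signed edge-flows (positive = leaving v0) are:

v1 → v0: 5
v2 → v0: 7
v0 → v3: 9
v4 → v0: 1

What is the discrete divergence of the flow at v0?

Divergence = sum of outgoing flows = (-5) + (-7) + 9 + (-1) = -4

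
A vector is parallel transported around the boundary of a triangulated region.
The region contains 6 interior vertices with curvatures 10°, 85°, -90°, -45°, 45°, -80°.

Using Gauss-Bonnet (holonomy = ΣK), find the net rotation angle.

Holonomy = total enclosed curvature = 10° + 85° + (-90°) + (-45°) + 45° + (-80°) = -75°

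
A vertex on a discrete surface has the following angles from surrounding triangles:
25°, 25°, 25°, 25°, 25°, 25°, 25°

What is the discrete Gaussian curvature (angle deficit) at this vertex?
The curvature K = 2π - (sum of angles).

Sum of angles = 175°. K = 360° - 175° = 185° = 37π/36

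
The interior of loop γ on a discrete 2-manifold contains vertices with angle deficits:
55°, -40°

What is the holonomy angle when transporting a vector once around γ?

Holonomy = total enclosed curvature = 55° + (-40°) = 15°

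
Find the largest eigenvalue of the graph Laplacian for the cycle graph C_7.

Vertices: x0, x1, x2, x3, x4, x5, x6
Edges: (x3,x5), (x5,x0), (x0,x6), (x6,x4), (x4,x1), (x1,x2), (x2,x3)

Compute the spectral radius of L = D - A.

The cycle graph C_n has Laplacian eigenvalues λ_k = 2 − 2cos(2πk/n), k = 0, 1, …, n−1. Here n = 7:
k=0: 2 − 2cos(0) = 0.0; k=1: 2 − 2cos(2π/7) = 0.753; k=2: 2 − 2cos(4π/7) = 2.445; k=3: 2 − 2cos(6π/7) = 3.8019; k=4: 2 − 2cos(8π/7) = 3.8019; k=5: 2 − 2cos(10π/7) = 2.445; k=6: 2 − 2cos(12π/7) = 0.753.
Laplacian eigenvalues: [0.0, 0.753, 0.753, 2.445, 2.445, 3.8019, 3.8019]. Largest eigenvalue (spectral radius) = 3.8019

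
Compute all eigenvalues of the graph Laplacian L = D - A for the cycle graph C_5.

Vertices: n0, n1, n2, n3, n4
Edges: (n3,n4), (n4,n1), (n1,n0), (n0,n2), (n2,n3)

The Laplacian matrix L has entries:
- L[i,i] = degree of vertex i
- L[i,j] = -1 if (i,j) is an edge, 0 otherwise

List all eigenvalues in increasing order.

The cycle graph C_n has Laplacian eigenvalues λ_k = 2 − 2cos(2πk/n), k = 0, 1, …, n−1. Here n = 5:
k=0: 2 − 2cos(0) = 0.0; k=1: 2 − 2cos(2π/5) = 1.382; k=2: 2 − 2cos(4π/5) = 3.618; k=3: 2 − 2cos(6π/5) = 3.618; k=4: 2 − 2cos(8π/5) = 1.382.
Laplacian eigenvalues (increasing order): [0.0, 1.382, 1.382, 3.618, 3.618]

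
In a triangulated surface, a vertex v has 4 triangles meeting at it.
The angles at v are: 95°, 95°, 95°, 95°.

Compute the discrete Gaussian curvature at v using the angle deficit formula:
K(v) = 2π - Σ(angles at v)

Sum of angles = 380°. K = 360° - 380° = -20°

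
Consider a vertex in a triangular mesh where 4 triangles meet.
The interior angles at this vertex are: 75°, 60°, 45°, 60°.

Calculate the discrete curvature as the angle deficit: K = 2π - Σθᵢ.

Sum of angles = 240°. K = 360° - 240° = 120°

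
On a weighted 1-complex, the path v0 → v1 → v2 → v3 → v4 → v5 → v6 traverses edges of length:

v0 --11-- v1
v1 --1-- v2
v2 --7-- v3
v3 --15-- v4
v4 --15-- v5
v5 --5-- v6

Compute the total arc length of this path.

Arc length = 11 + 1 + 7 + 15 + 15 + 5 = 54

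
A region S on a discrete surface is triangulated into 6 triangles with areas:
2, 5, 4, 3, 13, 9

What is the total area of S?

2 + 5 + 4 + 3 + 13 + 9 = 36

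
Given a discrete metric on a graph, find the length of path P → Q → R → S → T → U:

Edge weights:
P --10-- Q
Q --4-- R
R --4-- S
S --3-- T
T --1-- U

Arc length = 10 + 4 + 4 + 3 + 1 = 22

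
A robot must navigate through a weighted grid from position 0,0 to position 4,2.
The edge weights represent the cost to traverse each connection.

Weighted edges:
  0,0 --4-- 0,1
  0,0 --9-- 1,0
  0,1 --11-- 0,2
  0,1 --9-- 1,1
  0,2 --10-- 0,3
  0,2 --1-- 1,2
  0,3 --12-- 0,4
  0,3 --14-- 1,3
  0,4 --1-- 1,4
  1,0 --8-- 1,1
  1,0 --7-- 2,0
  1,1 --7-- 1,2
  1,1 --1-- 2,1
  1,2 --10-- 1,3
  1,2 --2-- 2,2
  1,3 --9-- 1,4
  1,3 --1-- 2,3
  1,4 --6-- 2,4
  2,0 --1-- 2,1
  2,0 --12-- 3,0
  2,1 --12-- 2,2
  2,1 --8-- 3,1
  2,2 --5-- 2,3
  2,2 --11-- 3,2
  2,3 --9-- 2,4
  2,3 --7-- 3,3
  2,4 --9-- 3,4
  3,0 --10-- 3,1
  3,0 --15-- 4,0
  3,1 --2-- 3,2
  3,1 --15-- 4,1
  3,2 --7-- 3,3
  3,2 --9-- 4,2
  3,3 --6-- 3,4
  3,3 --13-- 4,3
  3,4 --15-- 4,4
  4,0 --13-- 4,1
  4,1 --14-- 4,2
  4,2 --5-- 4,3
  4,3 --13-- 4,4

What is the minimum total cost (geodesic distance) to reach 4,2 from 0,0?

Shortest path: 0,0 → 0,1 → 1,1 → 2,1 → 3,1 → 3,2 → 4,2, total weight = 33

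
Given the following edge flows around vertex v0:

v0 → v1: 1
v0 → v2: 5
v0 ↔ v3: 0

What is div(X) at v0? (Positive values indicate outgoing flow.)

Divergence = sum of outgoing flows = 1 + 5 + 0 = 6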